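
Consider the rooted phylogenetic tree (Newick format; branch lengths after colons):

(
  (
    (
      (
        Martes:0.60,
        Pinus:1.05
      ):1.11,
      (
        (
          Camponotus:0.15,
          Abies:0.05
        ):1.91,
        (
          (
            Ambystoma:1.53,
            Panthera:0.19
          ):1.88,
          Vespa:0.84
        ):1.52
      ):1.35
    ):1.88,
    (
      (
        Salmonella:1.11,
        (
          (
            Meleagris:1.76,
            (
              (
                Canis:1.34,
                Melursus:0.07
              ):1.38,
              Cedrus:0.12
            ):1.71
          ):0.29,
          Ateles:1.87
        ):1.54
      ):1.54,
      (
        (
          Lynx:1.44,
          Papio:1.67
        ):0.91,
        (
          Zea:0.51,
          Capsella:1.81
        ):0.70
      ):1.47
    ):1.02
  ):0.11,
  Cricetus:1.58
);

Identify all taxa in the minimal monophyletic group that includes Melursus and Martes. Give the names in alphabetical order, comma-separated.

Abies, Ambystoma, Ateles, Camponotus, Canis, Capsella, Cedrus, Lynx, Martes, Meleagris, Melursus, Panthera, Papio, Pinus, Salmonella, Vespa, Zea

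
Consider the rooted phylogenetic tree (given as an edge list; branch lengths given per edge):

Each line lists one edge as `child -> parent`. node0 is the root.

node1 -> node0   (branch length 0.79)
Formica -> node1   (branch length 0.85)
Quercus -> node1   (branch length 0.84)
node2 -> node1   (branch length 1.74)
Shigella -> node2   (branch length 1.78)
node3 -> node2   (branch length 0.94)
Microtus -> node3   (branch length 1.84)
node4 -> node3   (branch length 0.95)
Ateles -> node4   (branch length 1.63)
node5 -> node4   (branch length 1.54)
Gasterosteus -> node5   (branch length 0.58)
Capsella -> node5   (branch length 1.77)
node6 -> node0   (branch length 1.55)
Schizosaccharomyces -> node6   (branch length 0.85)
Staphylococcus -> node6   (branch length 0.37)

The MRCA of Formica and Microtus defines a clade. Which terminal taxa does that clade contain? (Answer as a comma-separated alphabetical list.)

Tracing Formica: it sits inside (Formica,Quercus,(Shigella,(Microtus,(Ateles,(Gasterosteus,Capsella))))).
Tracing Microtus: it sits inside (Microtus,(Ateles,(Gasterosteus,Capsella))).
The smallest clade enclosing both is (Formica,Quercus,(Shigella,(Microtus,(Ateles,(Gasterosteus,Capsella))))); the answer is its 7 terminal taxa in alphabetical order.

Ateles, Capsella, Formica, Gasterosteus, Microtus, Quercus, Shigella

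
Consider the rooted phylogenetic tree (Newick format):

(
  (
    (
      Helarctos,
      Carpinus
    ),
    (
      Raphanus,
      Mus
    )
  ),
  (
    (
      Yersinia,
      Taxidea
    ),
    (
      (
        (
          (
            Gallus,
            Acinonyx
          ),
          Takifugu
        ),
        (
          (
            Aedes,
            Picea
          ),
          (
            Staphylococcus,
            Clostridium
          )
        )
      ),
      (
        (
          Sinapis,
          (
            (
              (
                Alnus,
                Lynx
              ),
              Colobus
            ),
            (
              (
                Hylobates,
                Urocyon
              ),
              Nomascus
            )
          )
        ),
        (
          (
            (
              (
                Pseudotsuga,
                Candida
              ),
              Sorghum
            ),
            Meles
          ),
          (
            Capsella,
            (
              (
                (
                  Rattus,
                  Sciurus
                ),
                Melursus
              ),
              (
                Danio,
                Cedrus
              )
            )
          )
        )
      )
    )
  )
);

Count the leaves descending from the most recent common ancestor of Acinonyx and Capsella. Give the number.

24

The MRCA of Acinonyx and Capsella is the node subtending ((((Gallus,Acinonyx),Takifugu),((Aedes,Picea),(Staphylococcus,Clostridium))),((Sinapis,(((Alnus,Lynx),Colobus),((Hylobates,Urocyon),Nomascus))),((((Pseudotsuga,Candida),Sorghum),Meles),(Capsella,(((Rattus,Sciurus),Melursus),(Danio,Cedrus)))))).
That clade contains 24 terminal taxa: Acinonyx, Aedes, Alnus, Candida, Capsella, Cedrus, Clostridium, Colobus, Danio, Gallus, Hylobates, Lynx, Meles, Melursus, Nomascus, Picea, Pseudotsuga, Rattus, Sciurus, Sinapis, Sorghum, Staphylococcus, Takifugu, Urocyon.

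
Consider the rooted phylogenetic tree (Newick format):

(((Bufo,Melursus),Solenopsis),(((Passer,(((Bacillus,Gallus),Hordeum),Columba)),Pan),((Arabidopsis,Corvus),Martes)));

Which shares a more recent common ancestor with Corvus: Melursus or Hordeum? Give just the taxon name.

The MRCA of Corvus and Hordeum subtends (((Passer,(((Bacillus,Gallus),Hordeum),Columba)),Pan),((Arabidopsis,Corvus),Martes)) (9 taxa).
The MRCA of Corvus and Melursus is the root, subtending the entire tree (12 taxa).
The first is nested inside the second, so Corvus shares a more recent common ancestor with Hordeum.

Hordeum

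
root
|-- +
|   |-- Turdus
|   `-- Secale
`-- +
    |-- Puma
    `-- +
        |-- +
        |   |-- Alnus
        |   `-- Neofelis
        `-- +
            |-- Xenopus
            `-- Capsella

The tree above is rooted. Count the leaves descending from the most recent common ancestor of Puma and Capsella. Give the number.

5

The MRCA of Puma and Capsella is the node subtending (Puma,((Alnus,Neofelis),(Xenopus,Capsella))).
That clade contains 5 terminal taxa: Alnus, Capsella, Neofelis, Puma, Xenopus.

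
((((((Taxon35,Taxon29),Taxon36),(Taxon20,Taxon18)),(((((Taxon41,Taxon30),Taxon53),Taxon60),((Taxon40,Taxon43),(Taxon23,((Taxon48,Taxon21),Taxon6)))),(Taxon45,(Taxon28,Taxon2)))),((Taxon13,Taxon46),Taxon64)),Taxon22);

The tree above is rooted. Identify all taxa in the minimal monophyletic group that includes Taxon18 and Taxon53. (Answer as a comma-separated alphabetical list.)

Taxon18, Taxon2, Taxon20, Taxon21, Taxon23, Taxon28, Taxon29, Taxon30, Taxon35, Taxon36, Taxon40, Taxon41, Taxon43, Taxon45, Taxon48, Taxon53, Taxon6, Taxon60

Tracing Taxon18: it sits inside (Taxon20,Taxon18).
Tracing Taxon53: it sits inside ((Taxon41,Taxon30),Taxon53).
The smallest clade enclosing both is ((((Taxon35,Taxon29),Taxon36),(Taxon20,Taxon18)),(((((Taxon41,Taxon30),Taxon53),Taxon60),((Taxon40,Taxon43),(Taxon23,((Taxon48,Taxon21),Taxon6)))),(Taxon45,(Taxon28,Taxon2)))); the answer is its 18 terminal taxa in alphabetical order.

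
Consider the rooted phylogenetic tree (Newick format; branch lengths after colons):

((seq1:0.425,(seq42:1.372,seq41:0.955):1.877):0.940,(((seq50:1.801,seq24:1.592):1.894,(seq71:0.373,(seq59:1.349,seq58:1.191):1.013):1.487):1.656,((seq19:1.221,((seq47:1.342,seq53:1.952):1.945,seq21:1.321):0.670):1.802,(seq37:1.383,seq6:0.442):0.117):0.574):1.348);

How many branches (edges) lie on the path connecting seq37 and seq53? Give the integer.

The MRCA of seq37 and seq53 is the node subtending ((seq19,((seq47,seq53),seq21)),(seq37,seq6)).
From seq37 up to that node: 2 branches. From seq53 up to the same node: 4 branches. Total: 2 + 4 = 6.

6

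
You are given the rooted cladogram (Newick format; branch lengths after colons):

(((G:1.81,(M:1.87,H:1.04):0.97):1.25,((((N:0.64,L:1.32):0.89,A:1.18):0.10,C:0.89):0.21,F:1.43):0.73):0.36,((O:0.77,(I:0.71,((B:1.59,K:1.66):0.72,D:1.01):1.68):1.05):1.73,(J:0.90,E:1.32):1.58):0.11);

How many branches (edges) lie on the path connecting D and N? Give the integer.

The MRCA of D and N is the root of the tree.
From D up to that node: 5 branches. From N up to the same node: 6 branches. Total: 5 + 6 = 11.

11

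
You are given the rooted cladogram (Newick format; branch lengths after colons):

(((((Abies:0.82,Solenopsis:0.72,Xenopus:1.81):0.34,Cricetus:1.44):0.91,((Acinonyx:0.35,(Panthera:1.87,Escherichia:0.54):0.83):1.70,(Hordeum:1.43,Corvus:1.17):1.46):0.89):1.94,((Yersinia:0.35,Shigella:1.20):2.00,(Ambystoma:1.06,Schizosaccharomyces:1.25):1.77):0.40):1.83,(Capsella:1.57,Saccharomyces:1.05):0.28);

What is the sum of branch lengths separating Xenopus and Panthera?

8.35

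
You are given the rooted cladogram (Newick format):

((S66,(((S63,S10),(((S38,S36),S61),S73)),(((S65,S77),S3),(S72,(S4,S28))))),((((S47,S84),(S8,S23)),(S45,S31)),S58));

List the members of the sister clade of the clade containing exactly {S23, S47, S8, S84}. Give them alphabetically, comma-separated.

S31, S45

The clade containing exactly {S23, S47, S8, S84} attaches to the tree at the node subtending (((S47,S84),(S8,S23)),(S45,S31)).
The other lineage descending from that same node — the sister group — is (S45,S31); its 2 tips in alphabetical order are the answer.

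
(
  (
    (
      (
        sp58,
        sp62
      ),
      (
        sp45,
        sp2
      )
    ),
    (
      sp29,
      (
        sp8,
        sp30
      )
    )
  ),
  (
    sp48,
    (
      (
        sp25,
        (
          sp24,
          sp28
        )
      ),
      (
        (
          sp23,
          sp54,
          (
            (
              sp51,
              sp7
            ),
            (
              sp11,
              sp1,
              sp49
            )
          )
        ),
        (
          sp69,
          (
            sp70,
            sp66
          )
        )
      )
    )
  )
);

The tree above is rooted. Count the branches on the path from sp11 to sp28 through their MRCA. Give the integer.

The MRCA of sp11 and sp28 is the node subtending ((sp25,(sp24,sp28)),((sp23,sp54,((sp51,sp7),(sp11,sp1,sp49))),(sp69,(sp70,sp66)))).
From sp11 up to that node: 5 branches. From sp28 up to the same node: 3 branches. Total: 5 + 3 = 8.

8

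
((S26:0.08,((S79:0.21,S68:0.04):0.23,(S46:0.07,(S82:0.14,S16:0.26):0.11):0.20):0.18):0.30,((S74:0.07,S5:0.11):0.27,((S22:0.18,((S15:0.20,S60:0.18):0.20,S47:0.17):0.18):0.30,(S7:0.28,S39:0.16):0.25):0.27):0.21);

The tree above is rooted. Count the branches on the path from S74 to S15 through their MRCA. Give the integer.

The MRCA of S74 and S15 is the node subtending ((S74,S5),((S22,((S15,S60),S47)),(S7,S39))).
From S74 up to that node: 2 branches. From S15 up to the same node: 5 branches. Total: 2 + 5 = 7.

7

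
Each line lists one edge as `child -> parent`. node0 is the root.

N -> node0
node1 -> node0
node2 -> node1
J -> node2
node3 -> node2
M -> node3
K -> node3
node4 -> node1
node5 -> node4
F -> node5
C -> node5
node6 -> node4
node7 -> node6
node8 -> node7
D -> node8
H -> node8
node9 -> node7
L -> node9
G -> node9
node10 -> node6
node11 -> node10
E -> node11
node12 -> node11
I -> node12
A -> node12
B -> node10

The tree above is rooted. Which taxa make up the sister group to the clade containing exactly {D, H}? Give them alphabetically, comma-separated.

G, L

The clade containing exactly {D, H} attaches to the tree at the node subtending ((D,H),(L,G)).
The other lineage descending from that same node — the sister group — is (L,G); its 2 tips in alphabetical order are the answer.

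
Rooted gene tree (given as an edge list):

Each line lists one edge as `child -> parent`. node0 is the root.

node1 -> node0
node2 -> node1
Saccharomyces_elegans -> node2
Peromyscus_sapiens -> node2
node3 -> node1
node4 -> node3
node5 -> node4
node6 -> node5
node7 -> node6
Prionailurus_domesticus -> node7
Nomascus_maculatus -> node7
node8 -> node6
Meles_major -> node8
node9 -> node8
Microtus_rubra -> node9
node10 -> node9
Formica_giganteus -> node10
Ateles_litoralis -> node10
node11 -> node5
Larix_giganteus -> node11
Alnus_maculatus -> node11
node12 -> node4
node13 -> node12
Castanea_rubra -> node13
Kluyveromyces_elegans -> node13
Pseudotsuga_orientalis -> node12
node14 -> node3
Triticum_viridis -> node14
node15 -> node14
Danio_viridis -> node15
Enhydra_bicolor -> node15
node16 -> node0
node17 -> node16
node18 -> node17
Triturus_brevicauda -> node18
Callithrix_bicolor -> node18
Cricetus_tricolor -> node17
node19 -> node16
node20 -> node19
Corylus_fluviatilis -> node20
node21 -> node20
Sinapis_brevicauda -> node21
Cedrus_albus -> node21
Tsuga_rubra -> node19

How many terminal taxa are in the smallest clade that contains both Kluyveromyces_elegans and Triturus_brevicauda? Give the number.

The MRCA of Kluyveromyces_elegans and Triturus_brevicauda is the root, so the clade is the entire tree.
That clade contains 23 terminal taxa: Alnus_maculatus, Ateles_litoralis, Callithrix_bicolor, Castanea_rubra, Cedrus_albus, Corylus_fluviatilis, Cricetus_tricolor, Danio_viridis, Enhydra_bicolor, Formica_giganteus, Kluyveromyces_elegans, Larix_giganteus, Meles_major, Microtus_rubra, Nomascus_maculatus, Peromyscus_sapiens, Prionailurus_domesticus, Pseudotsuga_orientalis, Saccharomyces_elegans, Sinapis_brevicauda, Triticum_viridis, Triturus_brevicauda, Tsuga_rubra.

23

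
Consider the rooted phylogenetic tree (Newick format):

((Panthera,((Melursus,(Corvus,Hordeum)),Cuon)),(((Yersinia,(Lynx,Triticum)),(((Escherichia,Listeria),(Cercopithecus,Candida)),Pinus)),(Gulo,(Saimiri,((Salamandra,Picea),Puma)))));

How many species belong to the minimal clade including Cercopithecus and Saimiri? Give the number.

The MRCA of Cercopithecus and Saimiri is the node subtending (((Yersinia,(Lynx,Triticum)),(((Escherichia,Listeria),(Cercopithecus,Candida)),Pinus)),(Gulo,(Saimiri,((Salamandra,Picea),Puma)))).
That clade contains 13 terminal taxa: Candida, Cercopithecus, Escherichia, Gulo, Listeria, Lynx, Picea, Pinus, Puma, Saimiri, Salamandra, Triticum, Yersinia.

13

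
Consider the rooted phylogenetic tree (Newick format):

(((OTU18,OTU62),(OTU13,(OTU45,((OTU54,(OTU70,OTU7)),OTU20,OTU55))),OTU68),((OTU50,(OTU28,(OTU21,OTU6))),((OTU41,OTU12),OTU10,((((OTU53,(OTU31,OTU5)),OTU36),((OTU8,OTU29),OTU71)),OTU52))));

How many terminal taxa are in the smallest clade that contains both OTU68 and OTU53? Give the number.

25

The MRCA of OTU68 and OTU53 is the root, so the clade is the entire tree.
That clade contains 25 terminal taxa: OTU10, OTU12, OTU13, OTU18, OTU20, OTU21, OTU28, OTU29, OTU31, OTU36, OTU41, OTU45, OTU5, OTU50, OTU52, OTU53, OTU54, OTU55, OTU6, OTU62, OTU68, OTU7, OTU70, OTU71, OTU8.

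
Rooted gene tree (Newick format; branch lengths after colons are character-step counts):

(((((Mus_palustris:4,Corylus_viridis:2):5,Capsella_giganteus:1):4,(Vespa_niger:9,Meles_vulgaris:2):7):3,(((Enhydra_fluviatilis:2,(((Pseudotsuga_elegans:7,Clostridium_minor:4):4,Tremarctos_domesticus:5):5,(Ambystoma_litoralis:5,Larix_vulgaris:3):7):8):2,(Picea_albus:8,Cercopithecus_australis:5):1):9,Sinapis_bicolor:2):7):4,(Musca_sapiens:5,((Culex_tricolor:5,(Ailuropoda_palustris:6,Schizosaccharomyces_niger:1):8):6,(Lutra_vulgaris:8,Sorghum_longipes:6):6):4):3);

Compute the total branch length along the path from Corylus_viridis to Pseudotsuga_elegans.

56

The path runs Corylus_viridis → … → MRCA → … → Pseudotsuga_elegans; the MRCA is the node subtending ((((Mus_palustris,Corylus_viridis),Capsella_giganteus),(Vespa_niger,Meles_vulgaris)),(((Enhydra_fluviatilis,(((Pseudotsuga_elegans,Clostridium_minor),Tremarctos_domesticus),(Ambystoma_litoralis,Larix_vulgaris))),(Picea_albus,Cercopithecus_australis)),Sinapis_bicolor)).
Branch lengths along that path: 2 + 5 + 4 + 3 + 7 + 9 + 2 + 8 + 5 + 4 + 7 = 56.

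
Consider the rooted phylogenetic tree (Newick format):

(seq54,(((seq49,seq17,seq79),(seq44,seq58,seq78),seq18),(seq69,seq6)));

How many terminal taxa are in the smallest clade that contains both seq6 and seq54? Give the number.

The MRCA of seq6 and seq54 is the root, so the clade is the entire tree.
That clade contains 10 terminal taxa: seq17, seq18, seq44, seq49, seq54, seq58, seq6, seq69, seq78, seq79.

10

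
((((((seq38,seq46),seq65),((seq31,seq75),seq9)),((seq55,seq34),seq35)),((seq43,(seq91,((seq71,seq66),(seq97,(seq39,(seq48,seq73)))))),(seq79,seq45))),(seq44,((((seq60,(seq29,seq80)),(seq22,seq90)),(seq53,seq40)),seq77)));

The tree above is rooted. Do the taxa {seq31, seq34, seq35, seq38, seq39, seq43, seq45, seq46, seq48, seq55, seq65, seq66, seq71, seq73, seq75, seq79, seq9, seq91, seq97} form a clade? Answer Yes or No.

The most recent common ancestor of these taxa subtends (((((seq38,seq46),seq65),((seq31,seq75),seq9)),((seq55,seq34),seq35)),((seq43,(seq91,((seq71,seq66),(seq97,(seq39,(seq48,seq73)))))),(seq79,seq45))).
That clade has exactly 19 tips — every listed taxon and nothing else — so the group is monophyletic.

Yes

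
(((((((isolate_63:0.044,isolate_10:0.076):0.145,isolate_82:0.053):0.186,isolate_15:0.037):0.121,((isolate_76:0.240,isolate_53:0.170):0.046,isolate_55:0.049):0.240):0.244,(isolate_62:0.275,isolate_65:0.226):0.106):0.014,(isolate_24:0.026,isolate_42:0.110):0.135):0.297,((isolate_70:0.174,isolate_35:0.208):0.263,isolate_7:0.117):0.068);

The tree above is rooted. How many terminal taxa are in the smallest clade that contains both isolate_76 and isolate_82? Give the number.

7

The MRCA of isolate_76 and isolate_82 is the node subtending ((((isolate_63,isolate_10),isolate_82),isolate_15),((isolate_76,isolate_53),isolate_55)).
That clade contains 7 terminal taxa: isolate_10, isolate_15, isolate_53, isolate_55, isolate_63, isolate_76, isolate_82.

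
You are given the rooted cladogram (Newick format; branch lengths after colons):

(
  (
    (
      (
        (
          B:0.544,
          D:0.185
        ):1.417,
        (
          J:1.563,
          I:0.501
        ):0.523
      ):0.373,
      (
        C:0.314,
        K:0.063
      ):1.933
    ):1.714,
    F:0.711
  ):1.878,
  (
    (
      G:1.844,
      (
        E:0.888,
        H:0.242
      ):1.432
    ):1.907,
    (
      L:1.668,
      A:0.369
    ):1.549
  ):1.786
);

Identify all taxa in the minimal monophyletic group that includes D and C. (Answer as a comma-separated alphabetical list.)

B, C, D, I, J, K

Tracing D: it sits inside (B,D).
Tracing C: it sits inside (C,K).
The smallest clade enclosing both is (((B,D),(J,I)),(C,K)); the answer is its 6 terminal taxa in alphabetical order.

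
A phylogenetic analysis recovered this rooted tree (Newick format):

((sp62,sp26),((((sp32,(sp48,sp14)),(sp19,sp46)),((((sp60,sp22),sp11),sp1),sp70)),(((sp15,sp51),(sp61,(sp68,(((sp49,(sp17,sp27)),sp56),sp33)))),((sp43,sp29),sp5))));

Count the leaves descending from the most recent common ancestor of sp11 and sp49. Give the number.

22

The MRCA of sp11 and sp49 is the node subtending ((((sp32,(sp48,sp14)),(sp19,sp46)),((((sp60,sp22),sp11),sp1),sp70)),(((sp15,sp51),(sp61,(sp68,(((sp49,(sp17,sp27)),sp56),sp33)))),((sp43,sp29),sp5))).
That clade contains 22 terminal taxa: sp1, sp11, sp14, sp15, sp17, sp19, sp22, sp27, sp29, sp32, sp33, sp43, sp46, sp48, sp49, sp5, sp51, sp56, sp60, sp61, sp68, sp70.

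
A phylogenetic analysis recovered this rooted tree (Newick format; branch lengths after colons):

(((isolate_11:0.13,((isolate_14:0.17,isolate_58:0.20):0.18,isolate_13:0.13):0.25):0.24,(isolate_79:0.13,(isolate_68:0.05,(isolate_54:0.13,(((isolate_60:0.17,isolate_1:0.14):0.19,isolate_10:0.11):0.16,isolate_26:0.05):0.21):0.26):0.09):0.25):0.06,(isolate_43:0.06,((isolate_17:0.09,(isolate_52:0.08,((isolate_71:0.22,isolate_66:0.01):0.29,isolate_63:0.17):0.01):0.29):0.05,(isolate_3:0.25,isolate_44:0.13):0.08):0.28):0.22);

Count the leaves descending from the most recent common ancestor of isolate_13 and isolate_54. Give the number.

The MRCA of isolate_13 and isolate_54 is the node subtending ((isolate_11,((isolate_14,isolate_58),isolate_13)),(isolate_79,(isolate_68,(isolate_54,(((isolate_60,isolate_1),isolate_10),isolate_26))))).
That clade contains 11 terminal taxa: isolate_1, isolate_10, isolate_11, isolate_13, isolate_14, isolate_26, isolate_54, isolate_58, isolate_60, isolate_68, isolate_79.

11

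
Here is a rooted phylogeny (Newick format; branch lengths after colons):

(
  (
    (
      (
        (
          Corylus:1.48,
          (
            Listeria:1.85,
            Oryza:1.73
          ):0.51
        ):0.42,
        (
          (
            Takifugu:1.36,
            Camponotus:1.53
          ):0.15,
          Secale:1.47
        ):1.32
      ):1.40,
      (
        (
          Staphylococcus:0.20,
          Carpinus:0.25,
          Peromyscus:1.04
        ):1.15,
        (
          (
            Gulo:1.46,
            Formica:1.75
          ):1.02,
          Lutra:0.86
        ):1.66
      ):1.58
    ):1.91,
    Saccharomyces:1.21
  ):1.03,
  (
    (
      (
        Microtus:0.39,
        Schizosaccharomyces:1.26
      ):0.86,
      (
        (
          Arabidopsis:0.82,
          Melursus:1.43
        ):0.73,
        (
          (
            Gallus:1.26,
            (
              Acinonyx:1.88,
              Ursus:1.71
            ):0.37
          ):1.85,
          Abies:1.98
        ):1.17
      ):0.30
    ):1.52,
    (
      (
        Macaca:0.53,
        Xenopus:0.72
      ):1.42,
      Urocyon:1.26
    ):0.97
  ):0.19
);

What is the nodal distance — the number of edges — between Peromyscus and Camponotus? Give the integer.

The MRCA of Peromyscus and Camponotus is the node subtending (((Corylus,(Listeria,Oryza)),((Takifugu,Camponotus),Secale)),((Staphylococcus,Carpinus,Peromyscus),((Gulo,Formica),Lutra))).
From Peromyscus up to that node: 3 branches. From Camponotus up to the same node: 4 branches. Total: 3 + 4 = 7.

7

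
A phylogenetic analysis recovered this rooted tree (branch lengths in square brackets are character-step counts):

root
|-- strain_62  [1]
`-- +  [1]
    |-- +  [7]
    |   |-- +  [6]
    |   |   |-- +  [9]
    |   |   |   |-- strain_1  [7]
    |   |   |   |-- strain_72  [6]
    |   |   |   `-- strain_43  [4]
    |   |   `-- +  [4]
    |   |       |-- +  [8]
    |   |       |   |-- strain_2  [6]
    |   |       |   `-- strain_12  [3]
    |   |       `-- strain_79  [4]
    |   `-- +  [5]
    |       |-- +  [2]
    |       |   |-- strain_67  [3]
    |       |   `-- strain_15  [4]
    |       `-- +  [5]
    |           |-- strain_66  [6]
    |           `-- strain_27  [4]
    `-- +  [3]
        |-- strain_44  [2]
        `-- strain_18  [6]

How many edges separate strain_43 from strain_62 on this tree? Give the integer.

The MRCA of strain_43 and strain_62 is the root of the tree.
From strain_43 up to that node: 5 branches. From strain_62 up to the same node: 1 branch. Total: 5 + 1 = 6.

6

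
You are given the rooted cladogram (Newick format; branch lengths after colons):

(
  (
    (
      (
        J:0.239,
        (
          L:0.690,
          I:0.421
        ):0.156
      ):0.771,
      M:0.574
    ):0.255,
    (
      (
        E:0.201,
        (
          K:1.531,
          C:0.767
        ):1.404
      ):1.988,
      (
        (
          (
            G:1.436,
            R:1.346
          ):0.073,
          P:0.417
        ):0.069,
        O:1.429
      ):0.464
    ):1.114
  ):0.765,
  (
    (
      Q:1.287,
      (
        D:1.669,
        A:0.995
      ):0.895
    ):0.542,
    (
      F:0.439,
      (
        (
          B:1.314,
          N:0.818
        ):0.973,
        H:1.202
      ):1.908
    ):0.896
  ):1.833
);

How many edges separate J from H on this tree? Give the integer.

8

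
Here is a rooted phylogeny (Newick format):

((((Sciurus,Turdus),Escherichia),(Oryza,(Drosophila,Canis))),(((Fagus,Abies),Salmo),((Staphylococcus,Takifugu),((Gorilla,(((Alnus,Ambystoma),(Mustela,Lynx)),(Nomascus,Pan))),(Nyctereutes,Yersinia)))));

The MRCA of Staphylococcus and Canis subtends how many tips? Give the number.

20

The MRCA of Staphylococcus and Canis is the root, so the clade is the entire tree.
That clade contains 20 terminal taxa: Abies, Alnus, Ambystoma, Canis, Drosophila, Escherichia, Fagus, Gorilla, Lynx, Mustela, Nomascus, Nyctereutes, Oryza, Pan, Salmo, Sciurus, Staphylococcus, Takifugu, Turdus, Yersinia.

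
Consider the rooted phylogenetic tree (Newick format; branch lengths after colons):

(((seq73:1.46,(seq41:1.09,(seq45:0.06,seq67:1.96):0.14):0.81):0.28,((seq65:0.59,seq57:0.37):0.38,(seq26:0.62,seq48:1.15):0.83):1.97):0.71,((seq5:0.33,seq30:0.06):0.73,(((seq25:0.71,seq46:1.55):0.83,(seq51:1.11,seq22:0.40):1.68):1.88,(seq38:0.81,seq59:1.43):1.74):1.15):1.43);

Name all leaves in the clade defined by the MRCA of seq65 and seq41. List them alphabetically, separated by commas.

seq26, seq41, seq45, seq48, seq57, seq65, seq67, seq73

Tracing seq65: it sits inside (seq65,seq57).
Tracing seq41: it sits inside (seq41,(seq45,seq67)).
The smallest clade enclosing both is ((seq73,(seq41,(seq45,seq67))),((seq65,seq57),(seq26,seq48))); the answer is its 8 terminal taxa in alphabetical order.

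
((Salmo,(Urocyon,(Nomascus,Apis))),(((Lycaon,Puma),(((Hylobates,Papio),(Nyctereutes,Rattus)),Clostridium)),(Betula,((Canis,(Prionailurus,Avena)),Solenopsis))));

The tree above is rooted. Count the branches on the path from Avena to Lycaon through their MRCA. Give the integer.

The MRCA of Avena and Lycaon is the node subtending (((Lycaon,Puma),(((Hylobates,Papio),(Nyctereutes,Rattus)),Clostridium)),(Betula,((Canis,(Prionailurus,Avena)),Solenopsis))).
From Avena up to that node: 5 branches. From Lycaon up to the same node: 3 branches. Total: 5 + 3 = 8.

8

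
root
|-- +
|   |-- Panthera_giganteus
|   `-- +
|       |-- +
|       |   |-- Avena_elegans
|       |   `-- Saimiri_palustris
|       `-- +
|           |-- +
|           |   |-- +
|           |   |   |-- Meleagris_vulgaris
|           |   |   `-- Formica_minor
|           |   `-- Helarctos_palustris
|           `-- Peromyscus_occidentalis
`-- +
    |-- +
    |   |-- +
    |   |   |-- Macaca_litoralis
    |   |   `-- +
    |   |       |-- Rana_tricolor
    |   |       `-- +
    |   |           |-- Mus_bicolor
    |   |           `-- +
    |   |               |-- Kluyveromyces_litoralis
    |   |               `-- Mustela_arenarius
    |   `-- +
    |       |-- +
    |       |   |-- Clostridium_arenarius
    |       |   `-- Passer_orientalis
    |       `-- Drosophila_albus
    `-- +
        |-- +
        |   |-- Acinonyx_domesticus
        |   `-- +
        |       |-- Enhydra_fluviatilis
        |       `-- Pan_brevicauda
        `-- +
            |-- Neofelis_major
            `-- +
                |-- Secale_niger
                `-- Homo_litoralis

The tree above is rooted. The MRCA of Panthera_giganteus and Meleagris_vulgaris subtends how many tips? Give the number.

The MRCA of Panthera_giganteus and Meleagris_vulgaris is the node subtending (Panthera_giganteus,((Avena_elegans,Saimiri_palustris),(((Meleagris_vulgaris,Formica_minor),Helarctos_palustris),Peromyscus_occidentalis))).
That clade contains 7 terminal taxa: Avena_elegans, Formica_minor, Helarctos_palustris, Meleagris_vulgaris, Panthera_giganteus, Peromyscus_occidentalis, Saimiri_palustris.

7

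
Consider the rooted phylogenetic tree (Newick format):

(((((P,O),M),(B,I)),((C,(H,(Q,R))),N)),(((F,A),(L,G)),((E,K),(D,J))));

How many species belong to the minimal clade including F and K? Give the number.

The MRCA of F and K is the node subtending (((F,A),(L,G)),((E,K),(D,J))).
That clade contains 8 terminal taxa: A, D, E, F, G, J, K, L.

8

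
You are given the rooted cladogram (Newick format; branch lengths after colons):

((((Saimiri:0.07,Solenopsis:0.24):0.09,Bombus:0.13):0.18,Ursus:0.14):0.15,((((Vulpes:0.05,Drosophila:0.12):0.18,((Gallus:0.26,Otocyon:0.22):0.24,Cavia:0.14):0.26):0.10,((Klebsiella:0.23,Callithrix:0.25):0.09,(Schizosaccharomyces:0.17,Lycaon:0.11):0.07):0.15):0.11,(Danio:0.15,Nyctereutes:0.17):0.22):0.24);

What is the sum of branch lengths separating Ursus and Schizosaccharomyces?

1.03

The path runs Ursus → … → MRCA → … → Schizosaccharomyces; the MRCA is the root of the tree.
Branch lengths along that path: 0.14 + 0.15 + 0.24 + 0.11 + 0.15 + 0.07 + 0.17 = 1.03.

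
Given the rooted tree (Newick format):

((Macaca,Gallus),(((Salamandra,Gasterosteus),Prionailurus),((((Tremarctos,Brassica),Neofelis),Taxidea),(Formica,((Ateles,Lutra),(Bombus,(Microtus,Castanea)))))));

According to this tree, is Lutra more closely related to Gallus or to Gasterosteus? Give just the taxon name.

Gasterosteus

The MRCA of Lutra and Gasterosteus subtends (((Salamandra,Gasterosteus),Prionailurus),((((Tremarctos,Brassica),Neofelis),Taxidea),(Formica,((Ateles,Lutra),(Bombus,(Microtus,Castanea)))))) (13 taxa).
The MRCA of Lutra and Gallus is the root, subtending the entire tree (15 taxa).
The first is nested inside the second, so Lutra shares a more recent common ancestor with Gasterosteus.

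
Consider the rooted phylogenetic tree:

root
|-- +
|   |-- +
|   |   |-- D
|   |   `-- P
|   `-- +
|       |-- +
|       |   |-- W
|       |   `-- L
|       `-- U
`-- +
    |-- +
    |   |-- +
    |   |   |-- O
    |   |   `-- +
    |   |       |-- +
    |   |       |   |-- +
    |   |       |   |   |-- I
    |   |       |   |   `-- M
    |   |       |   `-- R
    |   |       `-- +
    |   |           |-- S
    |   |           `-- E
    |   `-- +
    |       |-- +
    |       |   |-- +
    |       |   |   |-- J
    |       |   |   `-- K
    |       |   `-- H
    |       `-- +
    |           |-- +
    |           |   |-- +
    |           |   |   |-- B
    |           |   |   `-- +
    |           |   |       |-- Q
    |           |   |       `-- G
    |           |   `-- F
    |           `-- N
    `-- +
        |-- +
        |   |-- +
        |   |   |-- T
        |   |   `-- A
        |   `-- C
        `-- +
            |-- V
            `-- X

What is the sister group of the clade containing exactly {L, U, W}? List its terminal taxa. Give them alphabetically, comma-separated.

The clade containing exactly {L, U, W} attaches to the tree at the node subtending ((D,P),((W,L),U)).
The other lineage descending from that same node — the sister group — is (D,P); its 2 tips in alphabetical order are the answer.

D, P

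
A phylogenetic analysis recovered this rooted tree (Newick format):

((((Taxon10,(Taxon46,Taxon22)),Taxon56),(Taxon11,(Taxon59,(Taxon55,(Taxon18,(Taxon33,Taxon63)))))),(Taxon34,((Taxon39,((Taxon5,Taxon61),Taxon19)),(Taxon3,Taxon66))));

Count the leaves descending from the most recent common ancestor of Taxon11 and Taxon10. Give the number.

10

The MRCA of Taxon11 and Taxon10 is the node subtending (((Taxon10,(Taxon46,Taxon22)),Taxon56),(Taxon11,(Taxon59,(Taxon55,(Taxon18,(Taxon33,Taxon63)))))).
That clade contains 10 terminal taxa: Taxon10, Taxon11, Taxon18, Taxon22, Taxon33, Taxon46, Taxon55, Taxon56, Taxon59, Taxon63.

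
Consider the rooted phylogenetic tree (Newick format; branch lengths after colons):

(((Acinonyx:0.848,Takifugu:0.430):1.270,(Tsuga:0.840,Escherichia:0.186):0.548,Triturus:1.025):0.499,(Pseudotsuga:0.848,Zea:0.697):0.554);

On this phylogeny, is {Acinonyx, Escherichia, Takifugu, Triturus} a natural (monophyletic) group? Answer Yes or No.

The MRCA of the listed taxa subtends ((Acinonyx,Takifugu),(Tsuga,Escherichia),Triturus).
That clade also contains Tsuga, which is not in the proposed group, so the group is not monophyletic.

No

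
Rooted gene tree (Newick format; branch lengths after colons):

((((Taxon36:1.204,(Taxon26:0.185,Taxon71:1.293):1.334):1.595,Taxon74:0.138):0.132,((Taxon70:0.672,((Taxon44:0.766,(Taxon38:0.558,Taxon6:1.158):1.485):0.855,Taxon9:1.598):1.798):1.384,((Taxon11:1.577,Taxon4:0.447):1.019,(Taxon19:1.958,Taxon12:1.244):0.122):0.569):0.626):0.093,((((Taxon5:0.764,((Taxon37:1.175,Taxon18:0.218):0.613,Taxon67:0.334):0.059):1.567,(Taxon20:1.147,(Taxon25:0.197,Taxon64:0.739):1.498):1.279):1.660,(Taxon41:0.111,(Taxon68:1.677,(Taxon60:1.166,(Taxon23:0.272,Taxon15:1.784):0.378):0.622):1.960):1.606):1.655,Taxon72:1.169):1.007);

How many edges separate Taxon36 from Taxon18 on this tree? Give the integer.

The MRCA of Taxon36 and Taxon18 is the root of the tree.
From Taxon36 up to that node: 4 branches. From Taxon18 up to the same node: 7 branches. Total: 4 + 7 = 11.

11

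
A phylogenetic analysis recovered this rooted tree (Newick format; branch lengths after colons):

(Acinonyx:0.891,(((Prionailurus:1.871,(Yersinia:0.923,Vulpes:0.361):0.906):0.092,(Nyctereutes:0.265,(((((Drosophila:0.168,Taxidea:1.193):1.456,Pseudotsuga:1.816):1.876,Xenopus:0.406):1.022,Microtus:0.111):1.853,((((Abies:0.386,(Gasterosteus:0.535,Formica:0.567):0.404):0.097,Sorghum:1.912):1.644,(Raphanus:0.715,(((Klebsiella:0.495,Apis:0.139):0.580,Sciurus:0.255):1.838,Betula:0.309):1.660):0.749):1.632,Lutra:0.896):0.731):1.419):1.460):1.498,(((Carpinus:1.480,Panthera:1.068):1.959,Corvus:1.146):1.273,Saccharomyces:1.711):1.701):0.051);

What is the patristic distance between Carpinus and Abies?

15.280

The path runs Carpinus → … → MRCA → … → Abies; the MRCA is the node subtending (((Prionailurus,(Yersinia,Vulpes)),(Nyctereutes,(((((Drosophila,Taxidea),Pseudotsuga),Xenopus),Microtus),((((Abies,(Gasterosteus,Formica)),Sorghum),(Raphanus,(((Klebsiella,Apis),Sciurus),Betula))),Lutra)))),(((Carpinus,Panthera),Corvus),Saccharomyces)).
Branch lengths along that path: 1.480 + 1.959 + 1.273 + 1.701 + 1.498 + 1.460 + 1.419 + 0.731 + 1.632 + 1.644 + 0.097 + 0.386 = 15.280.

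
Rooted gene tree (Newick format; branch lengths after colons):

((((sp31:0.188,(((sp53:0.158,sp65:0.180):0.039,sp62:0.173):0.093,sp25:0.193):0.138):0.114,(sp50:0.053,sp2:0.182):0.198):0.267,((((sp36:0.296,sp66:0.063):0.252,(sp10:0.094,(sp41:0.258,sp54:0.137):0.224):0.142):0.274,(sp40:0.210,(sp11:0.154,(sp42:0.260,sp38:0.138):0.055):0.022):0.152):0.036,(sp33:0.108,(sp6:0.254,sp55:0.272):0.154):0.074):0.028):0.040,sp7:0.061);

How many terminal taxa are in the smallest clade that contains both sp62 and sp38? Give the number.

The MRCA of sp62 and sp38 is the node subtending (((sp31,(((sp53,sp65),sp62),sp25)),(sp50,sp2)),((((sp36,sp66),(sp10,(sp41,sp54))),(sp40,(sp11,(sp42,sp38)))),(sp33,(sp6,sp55)))).
That clade contains 19 terminal taxa: sp10, sp11, sp2, sp25, sp31, sp33, sp36, sp38, sp40, sp41, sp42, sp50, sp53, sp54, sp55, sp6, sp62, sp65, sp66.

19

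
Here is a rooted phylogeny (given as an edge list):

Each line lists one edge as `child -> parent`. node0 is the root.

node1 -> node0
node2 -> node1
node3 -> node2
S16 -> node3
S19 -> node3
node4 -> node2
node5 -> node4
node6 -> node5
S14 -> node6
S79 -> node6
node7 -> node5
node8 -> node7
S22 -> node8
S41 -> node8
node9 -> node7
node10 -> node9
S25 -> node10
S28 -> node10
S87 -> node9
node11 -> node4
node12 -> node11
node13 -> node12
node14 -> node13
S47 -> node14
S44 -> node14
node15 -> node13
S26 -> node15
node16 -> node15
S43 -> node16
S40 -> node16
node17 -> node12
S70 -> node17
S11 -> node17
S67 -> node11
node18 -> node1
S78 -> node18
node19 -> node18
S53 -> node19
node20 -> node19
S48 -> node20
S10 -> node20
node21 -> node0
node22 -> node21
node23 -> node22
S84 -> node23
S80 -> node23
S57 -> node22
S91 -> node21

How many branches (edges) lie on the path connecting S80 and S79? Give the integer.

The MRCA of S80 and S79 is the root of the tree.
From S80 up to that node: 4 branches. From S79 up to the same node: 6 branches. Total: 4 + 6 = 10.

10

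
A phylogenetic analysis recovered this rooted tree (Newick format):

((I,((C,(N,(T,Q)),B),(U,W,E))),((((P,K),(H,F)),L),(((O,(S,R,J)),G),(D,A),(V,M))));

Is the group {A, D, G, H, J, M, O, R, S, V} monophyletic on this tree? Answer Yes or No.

No

The MRCA of the listed taxa subtends ((((P,K),(H,F)),L),(((O,(S,R,J)),G),(D,A),(V,M))).
That clade also contains F, K, L, P, which are not in the proposed group, so the group is not monophyletic.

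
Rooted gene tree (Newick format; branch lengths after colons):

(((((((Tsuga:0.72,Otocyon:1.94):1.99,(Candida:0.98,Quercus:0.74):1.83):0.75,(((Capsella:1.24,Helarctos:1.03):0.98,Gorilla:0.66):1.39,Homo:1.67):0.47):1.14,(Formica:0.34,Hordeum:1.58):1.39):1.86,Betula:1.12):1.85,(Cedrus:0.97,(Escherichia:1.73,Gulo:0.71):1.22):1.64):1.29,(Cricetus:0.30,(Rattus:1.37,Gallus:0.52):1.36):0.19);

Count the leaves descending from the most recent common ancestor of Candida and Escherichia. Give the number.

14

The MRCA of Candida and Escherichia is the node subtending ((((((Tsuga,Otocyon),(Candida,Quercus)),(((Capsella,Helarctos),Gorilla),Homo)),(Formica,Hordeum)),Betula),(Cedrus,(Escherichia,Gulo))).
That clade contains 14 terminal taxa: Betula, Candida, Capsella, Cedrus, Escherichia, Formica, Gorilla, Gulo, Helarctos, Homo, Hordeum, Otocyon, Quercus, Tsuga.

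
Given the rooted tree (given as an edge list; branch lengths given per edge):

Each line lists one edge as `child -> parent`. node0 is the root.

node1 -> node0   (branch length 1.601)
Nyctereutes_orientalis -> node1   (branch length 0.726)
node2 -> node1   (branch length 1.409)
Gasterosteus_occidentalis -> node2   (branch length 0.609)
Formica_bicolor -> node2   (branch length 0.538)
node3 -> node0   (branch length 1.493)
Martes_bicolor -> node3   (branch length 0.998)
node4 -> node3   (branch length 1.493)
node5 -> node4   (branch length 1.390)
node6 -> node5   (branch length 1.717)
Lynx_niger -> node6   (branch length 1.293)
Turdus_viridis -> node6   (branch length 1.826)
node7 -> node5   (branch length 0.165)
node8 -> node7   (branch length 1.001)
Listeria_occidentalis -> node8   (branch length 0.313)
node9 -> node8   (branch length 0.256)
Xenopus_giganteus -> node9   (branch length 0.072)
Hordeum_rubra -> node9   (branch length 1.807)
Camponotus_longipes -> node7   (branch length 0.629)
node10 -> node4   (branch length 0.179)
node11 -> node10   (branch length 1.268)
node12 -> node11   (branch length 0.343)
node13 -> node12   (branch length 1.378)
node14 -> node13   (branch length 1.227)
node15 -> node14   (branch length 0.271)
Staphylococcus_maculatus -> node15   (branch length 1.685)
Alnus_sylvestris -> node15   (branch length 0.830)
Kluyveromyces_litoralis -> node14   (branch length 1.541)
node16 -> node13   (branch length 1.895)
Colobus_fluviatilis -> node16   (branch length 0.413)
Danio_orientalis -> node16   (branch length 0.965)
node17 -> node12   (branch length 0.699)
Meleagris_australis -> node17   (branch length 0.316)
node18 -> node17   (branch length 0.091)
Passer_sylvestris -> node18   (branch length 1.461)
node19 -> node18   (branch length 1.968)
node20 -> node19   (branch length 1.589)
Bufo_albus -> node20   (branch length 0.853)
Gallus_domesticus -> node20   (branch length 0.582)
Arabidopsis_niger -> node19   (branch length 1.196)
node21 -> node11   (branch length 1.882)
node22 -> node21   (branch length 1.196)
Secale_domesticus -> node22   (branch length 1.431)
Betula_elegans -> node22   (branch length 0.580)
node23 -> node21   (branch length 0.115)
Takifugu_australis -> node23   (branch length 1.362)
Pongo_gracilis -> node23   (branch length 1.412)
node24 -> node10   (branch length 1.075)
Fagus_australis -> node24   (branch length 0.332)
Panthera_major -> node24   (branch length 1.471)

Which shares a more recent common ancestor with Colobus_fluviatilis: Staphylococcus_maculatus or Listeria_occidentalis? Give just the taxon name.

Staphylococcus_maculatus

The MRCA of Colobus_fluviatilis and Staphylococcus_maculatus subtends (((Staphylococcus_maculatus,Alnus_sylvestris),Kluyveromyces_litoralis),(Colobus_fluviatilis,Danio_orientalis)) (5 taxa).
The MRCA of Colobus_fluviatilis and Listeria_occidentalis subtends (((Lynx_niger,Turdus_viridis),((Listeria_occidentalis,(Xenopus_giganteus,Hordeum_rubra)),Camponotus_longipes)),((((((Staphylococcus_maculatus,Alnus_sylvestris),Kluyveromyces_litoralis),(Colobus_fluviatilis,Danio_orientalis)),(Meleagris_australis,(Passer_sylvestris,((Bufo_albus,Gallus_domesticus),Arabidopsis_niger)))),((Secale_domesticus,Betula_elegans),(Takifugu_australis,Pongo_gracilis))),(Fagus_australis,Panthera_major))) (22 taxa).
The first is nested inside the second, so Colobus_fluviatilis shares a more recent common ancestor with Staphylococcus_maculatus.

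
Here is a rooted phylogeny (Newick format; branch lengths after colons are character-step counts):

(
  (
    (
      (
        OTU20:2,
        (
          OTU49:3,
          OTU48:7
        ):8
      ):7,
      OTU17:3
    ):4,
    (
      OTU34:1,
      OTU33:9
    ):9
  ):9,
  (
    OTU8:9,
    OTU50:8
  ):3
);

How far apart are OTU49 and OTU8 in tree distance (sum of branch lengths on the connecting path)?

43

The path runs OTU49 → … → MRCA → … → OTU8; the MRCA is the root of the tree.
Branch lengths along that path: 3 + 8 + 7 + 4 + 9 + 3 + 9 = 43.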